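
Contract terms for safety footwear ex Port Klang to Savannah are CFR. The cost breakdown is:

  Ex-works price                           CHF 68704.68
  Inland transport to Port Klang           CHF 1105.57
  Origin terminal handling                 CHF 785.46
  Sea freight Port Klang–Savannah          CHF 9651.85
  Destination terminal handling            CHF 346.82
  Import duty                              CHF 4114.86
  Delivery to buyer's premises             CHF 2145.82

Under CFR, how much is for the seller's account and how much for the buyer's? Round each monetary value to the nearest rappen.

CFR: the seller pays costs through ocean freight to the destination port, but not insurance.
Seller's account: goods 68704.68 + inland to port 1105.57 + origin terminal 785.46 + freight 9651.85 = 80247.56
Buyer's account: destination terminal 346.82 + duty 4114.86 + delivery 2145.82 = 6607.50

Seller: CHF 80247.56; buyer: CHF 6607.50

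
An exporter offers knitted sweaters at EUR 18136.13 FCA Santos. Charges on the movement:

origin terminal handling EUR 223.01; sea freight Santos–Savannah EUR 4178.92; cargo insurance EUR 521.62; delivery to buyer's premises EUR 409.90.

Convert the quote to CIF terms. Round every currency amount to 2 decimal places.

Not relevant to the conversion: delivery — on the buyer under both terms; not part of either seller's price.
From FCA to CIF, the seller additionally bears: origin terminal, freight, insurance.
CIF price = 18136.13 + 223.01 + 4178.92 + 521.62 = 23059.68

CIF price: EUR 23059.68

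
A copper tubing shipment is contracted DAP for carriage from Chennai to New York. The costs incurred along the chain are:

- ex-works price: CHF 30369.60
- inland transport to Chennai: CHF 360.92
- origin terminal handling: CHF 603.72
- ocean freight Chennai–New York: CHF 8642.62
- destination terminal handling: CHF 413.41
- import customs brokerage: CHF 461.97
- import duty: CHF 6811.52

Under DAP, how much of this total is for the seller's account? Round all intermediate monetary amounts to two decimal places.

DAP: the seller bears all costs to the named destination except import duty and clearance.
Seller's account: goods 30369.60 + inland to port 360.92 + origin terminal 603.72 + freight 8642.62 + destination terminal 413.41 = 40390.27
Buyer's account: brokerage 461.97 + duty 6811.52 = 7273.49

Seller's account: CHF 40390.27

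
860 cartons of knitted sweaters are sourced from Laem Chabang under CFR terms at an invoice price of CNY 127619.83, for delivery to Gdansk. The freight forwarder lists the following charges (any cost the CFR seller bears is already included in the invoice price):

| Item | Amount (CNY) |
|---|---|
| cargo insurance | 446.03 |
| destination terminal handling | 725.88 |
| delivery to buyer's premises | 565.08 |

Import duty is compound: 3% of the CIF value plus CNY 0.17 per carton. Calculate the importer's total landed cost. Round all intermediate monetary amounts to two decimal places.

Total landed cost: CNY 133345.00

CFR: the seller pays costs through ocean freight to the destination port, but not insurance.
CIF value = CFR price + insurance = 127619.83 + 446.03 = 128065.86
Ad valorem component: 128065.86 × 3% = 3841.98
Specific component: 860 × 0.17 = 146.20
Import duty = 3841.98 + 146.20 = 3988.18
Buyer bears: insurance 446.03 + destination terminal 725.88 + delivery 565.08 + duty 3988.18 = 5725.17
Landed cost = invoice 127619.83 + 5725.17 = 133345.00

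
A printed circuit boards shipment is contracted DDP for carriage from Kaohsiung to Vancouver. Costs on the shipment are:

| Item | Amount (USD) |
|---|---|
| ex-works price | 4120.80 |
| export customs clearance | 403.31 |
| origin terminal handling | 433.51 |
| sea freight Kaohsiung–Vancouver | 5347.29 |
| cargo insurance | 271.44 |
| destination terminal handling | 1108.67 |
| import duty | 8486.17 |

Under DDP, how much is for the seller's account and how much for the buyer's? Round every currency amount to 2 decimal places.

DDP: the seller bears all costs including import duty.
Seller's account: goods 4120.80 + export clearance 403.31 + origin terminal 433.51 + freight 5347.29 + insurance 271.44 + destination terminal 1108.67 + duty 8486.17 = 20171.19
Buyer's account: 0.00

Seller: USD 20171.19; buyer: USD 0.00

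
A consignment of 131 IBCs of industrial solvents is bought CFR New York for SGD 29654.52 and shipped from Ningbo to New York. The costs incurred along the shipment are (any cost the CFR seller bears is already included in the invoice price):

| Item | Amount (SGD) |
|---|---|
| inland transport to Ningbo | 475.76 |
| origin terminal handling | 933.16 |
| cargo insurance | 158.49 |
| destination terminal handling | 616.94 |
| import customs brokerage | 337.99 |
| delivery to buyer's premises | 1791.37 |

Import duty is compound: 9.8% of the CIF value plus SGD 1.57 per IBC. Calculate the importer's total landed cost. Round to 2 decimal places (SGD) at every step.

Total landed cost: SGD 35686.65

CFR: the seller pays costs through ocean freight to the destination port, but not insurance.
Already in the invoice (seller's account under CFR): inland to port, origin terminal — exclude.
CIF value = CFR price + insurance = 29654.52 + 158.49 = 29813.01
Ad valorem component: 29813.01 × 9.8% = 2921.67
Specific component: 131 × 1.57 = 205.67
Import duty = 2921.67 + 205.67 = 3127.34
Buyer bears: insurance 158.49 + destination terminal 616.94 + brokerage 337.99 + delivery 1791.37 + duty 3127.34 = 6032.13
Landed cost = invoice 29654.52 + 6032.13 = 35686.65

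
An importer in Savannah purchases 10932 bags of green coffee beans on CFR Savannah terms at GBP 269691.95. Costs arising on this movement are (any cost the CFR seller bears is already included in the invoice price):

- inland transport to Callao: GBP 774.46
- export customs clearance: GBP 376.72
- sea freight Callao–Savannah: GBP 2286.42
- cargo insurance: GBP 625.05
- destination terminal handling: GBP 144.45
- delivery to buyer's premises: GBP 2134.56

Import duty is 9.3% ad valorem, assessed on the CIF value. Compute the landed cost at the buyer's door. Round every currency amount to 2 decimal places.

CFR: the seller pays costs through ocean freight to the destination port, but not insurance.
Already in the invoice (seller's account under CFR): inland to port, export clearance, freight — exclude.
CIF value = CFR price + insurance = 269691.95 + 625.05 = 270317.00
Import duty = 270317.00 × 9.3% = 25139.48
Buyer bears: insurance 625.05 + destination terminal 144.45 + delivery 2134.56 + duty 25139.48 = 28043.54
Landed cost = invoice 269691.95 + 28043.54 = 297735.49

Total landed cost: GBP 297735.49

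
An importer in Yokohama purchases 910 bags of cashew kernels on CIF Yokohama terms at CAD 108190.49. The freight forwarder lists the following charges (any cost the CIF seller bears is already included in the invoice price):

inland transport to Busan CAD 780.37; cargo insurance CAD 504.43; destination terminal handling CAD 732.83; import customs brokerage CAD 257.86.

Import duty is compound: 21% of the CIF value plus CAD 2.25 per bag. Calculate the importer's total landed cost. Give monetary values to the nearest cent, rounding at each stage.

CIF: the seller pays costs through ocean freight and marine insurance to the destination port.
Already in the invoice (seller's account under CIF): inland to port, insurance — exclude.
The CIF price already equals the CIF value: 108190.49
Ad valorem component: 108190.49 × 21% = 22720.00
Specific component: 910 × 2.25 = 2047.50
Import duty = 22720.00 + 2047.50 = 24767.50
Buyer bears: destination terminal 732.83 + brokerage 257.86 + duty 24767.50 = 25758.19
Landed cost = invoice 108190.49 + 25758.19 = 133948.68

Total landed cost: CAD 133948.68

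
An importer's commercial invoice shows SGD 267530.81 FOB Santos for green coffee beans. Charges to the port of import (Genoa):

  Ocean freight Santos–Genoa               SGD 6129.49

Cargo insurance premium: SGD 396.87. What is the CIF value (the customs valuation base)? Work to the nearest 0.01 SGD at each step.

CIF value: SGD 274057.17

CIF = FOB price + freight + insurance
CIF = 267530.81 + 6129.49 + 396.87 = 274057.17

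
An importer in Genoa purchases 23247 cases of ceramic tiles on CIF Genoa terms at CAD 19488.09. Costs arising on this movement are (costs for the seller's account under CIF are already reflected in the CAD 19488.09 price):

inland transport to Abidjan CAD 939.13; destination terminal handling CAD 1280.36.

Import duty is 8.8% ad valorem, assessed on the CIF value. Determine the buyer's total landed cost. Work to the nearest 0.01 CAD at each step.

CIF: the seller pays costs through ocean freight and marine insurance to the destination port.
Already in the invoice (seller's account under CIF): inland to port — exclude.
The CIF price already equals the CIF value: 19488.09
Import duty = 19488.09 × 8.8% = 1714.95
Buyer bears: destination terminal 1280.36 + duty 1714.95 = 2995.31
Landed cost = invoice 19488.09 + 2995.31 = 22483.40

Total landed cost: CAD 22483.40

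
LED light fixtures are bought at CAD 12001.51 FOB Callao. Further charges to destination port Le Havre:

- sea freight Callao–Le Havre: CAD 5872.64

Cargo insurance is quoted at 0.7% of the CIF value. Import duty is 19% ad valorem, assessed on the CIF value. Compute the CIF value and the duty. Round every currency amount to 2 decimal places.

Let C be the CIF value. C = FOB price + freight + 0.7% × C
C − 0.7% × C = 12001.51 + 5872.64
0.993 × C = 17874.15
C = 17874.15 / 0.993 = 18000.15
Insurance premium = 0.7% × 18000.15 = 126.00
Import duty = 18000.15 × 19% = 3420.03

CIF value: CAD 18000.15; import duty: CAD 3420.03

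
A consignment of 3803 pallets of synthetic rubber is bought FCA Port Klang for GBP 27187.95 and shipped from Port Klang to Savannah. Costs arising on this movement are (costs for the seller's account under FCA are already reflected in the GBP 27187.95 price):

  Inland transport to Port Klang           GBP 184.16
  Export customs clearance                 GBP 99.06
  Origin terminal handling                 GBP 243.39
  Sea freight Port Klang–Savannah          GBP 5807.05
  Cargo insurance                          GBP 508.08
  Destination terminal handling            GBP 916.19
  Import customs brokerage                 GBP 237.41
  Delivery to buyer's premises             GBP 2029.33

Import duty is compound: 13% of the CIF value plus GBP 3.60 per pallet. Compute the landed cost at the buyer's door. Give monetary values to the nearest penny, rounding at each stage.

Total landed cost: GBP 55007.24

FCA: the seller delivers export-cleared goods to the carrier; the buyer bears costs from that point.
Already in the invoice (seller's account under FCA): inland to port, export clearance — exclude.
CIF value = FCA price + origin terminal + freight + insurance = 27187.95 + 243.39 + 5807.05 + 508.08 = 33746.47
Ad valorem component: 33746.47 × 13% = 4387.04
Specific component: 3803 × 3.60 = 13690.80
Import duty = 4387.04 + 13690.80 = 18077.84
Buyer bears: origin terminal 243.39 + freight 5807.05 + insurance 508.08 + destination terminal 916.19 + brokerage 237.41 + delivery 2029.33 + duty 18077.84 = 27819.29
Landed cost = invoice 27187.95 + 27819.29 = 55007.24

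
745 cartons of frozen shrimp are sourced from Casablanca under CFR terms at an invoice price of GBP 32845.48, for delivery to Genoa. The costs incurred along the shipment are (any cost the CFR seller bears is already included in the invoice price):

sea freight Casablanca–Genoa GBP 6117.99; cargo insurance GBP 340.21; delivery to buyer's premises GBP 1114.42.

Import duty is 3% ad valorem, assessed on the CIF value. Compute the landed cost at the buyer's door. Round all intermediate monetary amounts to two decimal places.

CFR: the seller pays costs through ocean freight to the destination port, but not insurance.
Already in the invoice (seller's account under CFR): freight — exclude.
CIF value = CFR price + insurance = 32845.48 + 340.21 = 33185.69
Import duty = 33185.69 × 3% = 995.57
Buyer bears: insurance 340.21 + delivery 1114.42 + duty 995.57 = 2450.20
Landed cost = invoice 32845.48 + 2450.20 = 35295.68

Total landed cost: GBP 35295.68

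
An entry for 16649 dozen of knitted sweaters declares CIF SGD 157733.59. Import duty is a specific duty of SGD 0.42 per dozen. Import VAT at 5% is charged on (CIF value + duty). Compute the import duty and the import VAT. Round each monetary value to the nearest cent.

Import duty = 16649 × 0.42 = 6992.58
VAT base = CIF + duty = 157733.59 + 6992.58 = 164726.17
Import VAT = 164726.17 × 5% = 8236.31

Import duty: SGD 6992.58; import VAT: SGD 8236.31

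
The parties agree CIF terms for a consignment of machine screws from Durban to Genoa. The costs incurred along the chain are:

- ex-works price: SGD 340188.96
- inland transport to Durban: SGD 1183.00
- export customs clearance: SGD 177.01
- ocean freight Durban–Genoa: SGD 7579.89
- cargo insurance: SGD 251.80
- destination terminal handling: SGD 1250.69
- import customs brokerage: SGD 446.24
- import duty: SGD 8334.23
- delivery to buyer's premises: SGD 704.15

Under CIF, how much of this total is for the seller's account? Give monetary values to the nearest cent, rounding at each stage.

Seller's account: SGD 349380.66

CIF: the seller pays costs through ocean freight and marine insurance to the destination port.
Seller's account: goods 340188.96 + inland to port 1183.00 + export clearance 177.01 + freight 7579.89 + insurance 251.80 = 349380.66
Buyer's account: destination terminal 1250.69 + brokerage 446.24 + duty 8334.23 + delivery 704.15 = 10735.31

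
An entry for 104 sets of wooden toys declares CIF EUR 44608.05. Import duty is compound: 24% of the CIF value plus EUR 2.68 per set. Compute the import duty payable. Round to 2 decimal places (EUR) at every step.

Import duty: EUR 10984.65

Ad valorem component: 44608.05 × 24% = 10705.93
Specific component: 104 × 2.68 = 278.72
Import duty = 10705.93 + 278.72 = 10984.65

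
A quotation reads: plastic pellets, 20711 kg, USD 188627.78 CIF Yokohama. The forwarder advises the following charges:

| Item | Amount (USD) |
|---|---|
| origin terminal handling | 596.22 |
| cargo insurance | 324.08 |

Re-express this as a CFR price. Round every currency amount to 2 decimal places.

CFR price: USD 188303.70

Not relevant to the conversion: origin terminal — on the seller under both CIF and CFR; already in the CIF price and stays in the CFR price.
From CIF to CFR, the seller no longer bears: insurance.
CFR price = 188627.78 − 324.08 = 188303.70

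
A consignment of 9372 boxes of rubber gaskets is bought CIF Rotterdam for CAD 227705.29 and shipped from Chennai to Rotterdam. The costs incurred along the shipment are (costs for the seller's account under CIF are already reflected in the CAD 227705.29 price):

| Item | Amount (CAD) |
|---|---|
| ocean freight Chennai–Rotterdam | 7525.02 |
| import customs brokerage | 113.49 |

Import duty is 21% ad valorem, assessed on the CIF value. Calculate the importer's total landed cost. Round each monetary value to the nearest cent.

Total landed cost: CAD 275636.89

CIF: the seller pays costs through ocean freight and marine insurance to the destination port.
Already in the invoice (seller's account under CIF): freight — exclude.
The CIF price already equals the CIF value: 227705.29
Import duty = 227705.29 × 21% = 47818.11
Buyer bears: brokerage 113.49 + duty 47818.11 = 47931.60
Landed cost = invoice 227705.29 + 47931.60 = 275636.89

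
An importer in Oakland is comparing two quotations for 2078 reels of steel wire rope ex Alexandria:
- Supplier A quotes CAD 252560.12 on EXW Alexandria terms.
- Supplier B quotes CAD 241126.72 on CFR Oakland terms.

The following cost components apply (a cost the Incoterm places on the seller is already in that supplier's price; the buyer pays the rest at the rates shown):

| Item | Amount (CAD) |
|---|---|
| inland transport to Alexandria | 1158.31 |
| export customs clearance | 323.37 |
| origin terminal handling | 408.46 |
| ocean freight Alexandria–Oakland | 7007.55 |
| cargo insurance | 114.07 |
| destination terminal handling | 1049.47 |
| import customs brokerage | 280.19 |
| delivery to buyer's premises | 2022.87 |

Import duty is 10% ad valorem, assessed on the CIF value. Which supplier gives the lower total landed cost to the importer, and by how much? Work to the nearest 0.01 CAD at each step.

Supplier A (EXW):
CIF value = EXW price + inland to port + export clearance + origin terminal + freight + insurance = 252560.12 + 1158.31 + 323.37 + 408.46 + 7007.55 + 114.07 = 261571.88
Import duty = 261571.88 × 10% = 26157.19
Buyer bears (A): 1158.31 + 323.37 + 408.46 + 7007.55 + 114.07 + 1049.47 + 280.19 + 2022.87 = 12364.29
Landed cost (A) = invoice 252560.12 + 12364.29 + duty 26157.19 = 291081.60
Supplier B (CFR):
CIF value = CFR price + insurance = 241126.72 + 114.07 = 241240.79
Import duty = 241240.79 × 10% = 24124.08
Buyer bears (B): 114.07 + 1049.47 + 280.19 + 2022.87 = 3466.60
Landed cost (B) = invoice 241126.72 + 3466.60 + duty 24124.08 = 268717.40
Difference = |291081.60 − 268717.40| = 22364.20

Supplier B is cheaper by CAD 22364.20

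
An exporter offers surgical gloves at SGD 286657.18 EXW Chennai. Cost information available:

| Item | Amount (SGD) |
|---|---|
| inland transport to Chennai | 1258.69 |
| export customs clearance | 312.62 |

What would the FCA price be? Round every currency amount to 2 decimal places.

From EXW to FCA, the seller additionally bears: inland to port, export clearance.
FCA price = 286657.18 + 1258.69 + 312.62 = 288228.49

FCA price: SGD 288228.49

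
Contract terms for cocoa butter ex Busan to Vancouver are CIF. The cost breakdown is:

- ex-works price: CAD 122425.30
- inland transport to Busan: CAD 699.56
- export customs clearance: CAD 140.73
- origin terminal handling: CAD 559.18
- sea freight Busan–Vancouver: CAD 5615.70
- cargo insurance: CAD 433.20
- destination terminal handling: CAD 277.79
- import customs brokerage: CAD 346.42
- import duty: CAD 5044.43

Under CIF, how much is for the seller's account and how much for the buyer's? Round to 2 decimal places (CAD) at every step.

CIF: the seller pays costs through ocean freight and marine insurance to the destination port.
Seller's account: goods 122425.30 + inland to port 699.56 + export clearance 140.73 + origin terminal 559.18 + freight 5615.70 + insurance 433.20 = 129873.67
Buyer's account: destination terminal 277.79 + brokerage 346.42 + duty 5044.43 = 5668.64

Seller: CAD 129873.67; buyer: CAD 5668.64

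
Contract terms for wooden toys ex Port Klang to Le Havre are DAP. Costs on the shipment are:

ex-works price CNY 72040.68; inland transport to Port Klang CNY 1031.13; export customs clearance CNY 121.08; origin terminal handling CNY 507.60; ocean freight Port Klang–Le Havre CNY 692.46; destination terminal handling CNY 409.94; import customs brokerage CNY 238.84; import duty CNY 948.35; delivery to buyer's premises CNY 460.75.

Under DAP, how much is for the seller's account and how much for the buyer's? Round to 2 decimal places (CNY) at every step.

Seller: CNY 75263.64; buyer: CNY 1187.19

DAP: the seller bears all costs to the named destination except import duty and clearance.
Seller's account: goods 72040.68 + inland to port 1031.13 + export clearance 121.08 + origin terminal 507.60 + freight 692.46 + destination terminal 409.94 + delivery 460.75 = 75263.64
Buyer's account: brokerage 238.84 + duty 948.35 = 1187.19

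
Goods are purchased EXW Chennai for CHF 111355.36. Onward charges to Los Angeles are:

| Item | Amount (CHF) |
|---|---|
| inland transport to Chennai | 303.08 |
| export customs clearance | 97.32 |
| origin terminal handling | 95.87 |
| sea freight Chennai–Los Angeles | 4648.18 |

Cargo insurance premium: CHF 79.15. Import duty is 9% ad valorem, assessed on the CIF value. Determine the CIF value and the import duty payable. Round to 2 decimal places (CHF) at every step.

CIF value: CHF 116578.96; import duty: CHF 10492.11

CIF = EXW price + pre-shipment costs + freight + insurance
CIF = 111355.36 + 303.08 + 97.32 + 95.87 + 4648.18 + 79.15 = 116578.96
Import duty = 116578.96 × 9% = 10492.11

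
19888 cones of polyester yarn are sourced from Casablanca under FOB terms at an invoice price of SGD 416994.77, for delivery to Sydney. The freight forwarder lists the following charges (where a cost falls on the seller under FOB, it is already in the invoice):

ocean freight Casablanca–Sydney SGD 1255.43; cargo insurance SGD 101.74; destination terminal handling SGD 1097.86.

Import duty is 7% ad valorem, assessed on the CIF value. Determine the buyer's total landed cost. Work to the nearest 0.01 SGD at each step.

Total landed cost: SGD 448734.44

FOB: the seller bears costs until goods are on board at the origin port; the buyer bears freight, insurance and all costs thereafter.
CIF value = FOB price + freight + insurance = 416994.77 + 1255.43 + 101.74 = 418351.94
Import duty = 418351.94 × 7% = 29284.64
Buyer bears: freight 1255.43 + insurance 101.74 + destination terminal 1097.86 + duty 29284.64 = 31739.67
Landed cost = invoice 416994.77 + 31739.67 = 448734.44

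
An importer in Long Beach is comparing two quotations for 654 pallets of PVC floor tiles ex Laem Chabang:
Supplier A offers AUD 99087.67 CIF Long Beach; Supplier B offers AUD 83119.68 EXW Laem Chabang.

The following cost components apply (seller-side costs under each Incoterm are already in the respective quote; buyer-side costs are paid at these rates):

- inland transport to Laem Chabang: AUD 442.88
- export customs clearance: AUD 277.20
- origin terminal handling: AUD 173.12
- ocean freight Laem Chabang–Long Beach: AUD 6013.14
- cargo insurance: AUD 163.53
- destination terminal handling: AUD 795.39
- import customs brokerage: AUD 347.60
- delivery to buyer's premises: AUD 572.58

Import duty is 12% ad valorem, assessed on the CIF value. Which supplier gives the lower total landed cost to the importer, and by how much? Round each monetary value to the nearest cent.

Supplier B is cheaper by AUD 9965.89

Supplier A (CIF):
The CIF price already equals the CIF value: 99087.67
Import duty = 99087.67 × 12% = 11890.52
Buyer bears (A): 795.39 + 347.60 + 572.58 = 1715.57
Landed cost (A) = invoice 99087.67 + 1715.57 + duty 11890.52 = 112693.76
Supplier B (EXW):
CIF value = EXW price + inland to port + export clearance + origin terminal + freight + insurance = 83119.68 + 442.88 + 277.20 + 173.12 + 6013.14 + 163.53 = 90189.55
Import duty = 90189.55 × 12% = 10822.75
Buyer bears (B): 442.88 + 277.20 + 173.12 + 6013.14 + 163.53 + 795.39 + 347.60 + 572.58 = 8785.44
Landed cost (B) = invoice 83119.68 + 8785.44 + duty 10822.75 = 102727.87
Difference = |112693.76 − 102727.87| = 9965.89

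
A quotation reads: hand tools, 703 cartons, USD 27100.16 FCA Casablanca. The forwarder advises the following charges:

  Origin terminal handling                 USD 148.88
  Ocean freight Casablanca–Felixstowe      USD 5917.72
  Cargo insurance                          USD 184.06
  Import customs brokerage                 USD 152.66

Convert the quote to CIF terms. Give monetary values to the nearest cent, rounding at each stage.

Not relevant to the conversion: brokerage — on the buyer under both terms; not part of either seller's price.
From FCA to CIF, the seller additionally bears: origin terminal, freight, insurance.
CIF price = 27100.16 + 148.88 + 5917.72 + 184.06 = 33350.82

CIF price: USD 33350.82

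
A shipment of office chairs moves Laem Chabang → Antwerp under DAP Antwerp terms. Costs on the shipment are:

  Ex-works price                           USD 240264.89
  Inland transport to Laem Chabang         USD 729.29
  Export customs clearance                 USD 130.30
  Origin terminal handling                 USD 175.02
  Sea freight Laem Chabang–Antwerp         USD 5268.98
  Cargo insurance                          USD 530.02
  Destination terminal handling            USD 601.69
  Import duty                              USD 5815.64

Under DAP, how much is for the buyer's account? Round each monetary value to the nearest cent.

Buyer's account: USD 5815.64

DAP: the seller bears all costs to the named destination except import duty and clearance.
Seller's account: goods 240264.89 + inland to port 729.29 + export clearance 130.30 + origin terminal 175.02 + freight 5268.98 + insurance 530.02 + destination terminal 601.69 = 247700.19
Buyer's account: duty 5815.64 = 5815.64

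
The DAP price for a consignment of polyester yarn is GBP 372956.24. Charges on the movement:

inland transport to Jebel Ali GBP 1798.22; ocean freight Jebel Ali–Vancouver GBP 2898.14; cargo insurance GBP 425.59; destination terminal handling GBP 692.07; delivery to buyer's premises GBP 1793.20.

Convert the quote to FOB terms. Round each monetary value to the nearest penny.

Not relevant to the conversion: inland to port — on the seller under both DAP and FOB; already in the DAP price and stays in the FOB price.
From DAP to FOB, the seller no longer bears: freight, insurance, destination terminal, delivery.
FOB price = 372956.24 − 2898.14 − 425.59 − 692.07 − 1793.20 = 367147.24

FOB price: GBP 367147.24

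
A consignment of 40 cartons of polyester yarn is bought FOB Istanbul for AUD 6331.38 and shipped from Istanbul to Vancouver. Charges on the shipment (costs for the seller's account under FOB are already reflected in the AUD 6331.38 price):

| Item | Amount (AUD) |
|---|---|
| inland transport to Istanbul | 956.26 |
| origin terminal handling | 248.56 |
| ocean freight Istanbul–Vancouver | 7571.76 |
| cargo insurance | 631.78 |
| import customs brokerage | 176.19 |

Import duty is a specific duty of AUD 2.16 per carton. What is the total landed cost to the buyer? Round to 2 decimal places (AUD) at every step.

Total landed cost: AUD 14797.51

FOB: the seller bears costs until goods are on board at the origin port; the buyer bears freight, insurance and all costs thereafter.
Already in the invoice (seller's account under FOB): inland to port, origin terminal — exclude.
CIF value = FOB price + freight + insurance = 6331.38 + 7571.76 + 631.78 = 14534.92
Import duty = 40 × 2.16 = 86.40
Buyer bears: freight 7571.76 + insurance 631.78 + brokerage 176.19 + duty 86.40 = 8466.13
Landed cost = invoice 6331.38 + 8466.13 = 14797.51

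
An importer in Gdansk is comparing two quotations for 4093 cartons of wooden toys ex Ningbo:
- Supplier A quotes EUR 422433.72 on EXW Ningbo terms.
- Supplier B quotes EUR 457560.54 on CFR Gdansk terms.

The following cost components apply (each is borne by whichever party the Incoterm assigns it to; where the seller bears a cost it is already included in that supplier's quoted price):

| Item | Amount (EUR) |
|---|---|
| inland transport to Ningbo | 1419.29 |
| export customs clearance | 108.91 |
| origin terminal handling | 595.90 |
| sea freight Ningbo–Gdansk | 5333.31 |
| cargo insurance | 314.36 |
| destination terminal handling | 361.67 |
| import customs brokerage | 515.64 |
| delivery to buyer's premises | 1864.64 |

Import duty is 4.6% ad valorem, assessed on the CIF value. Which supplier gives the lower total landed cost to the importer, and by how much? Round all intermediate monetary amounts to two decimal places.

Supplier A is cheaper by EUR 28942.21

Supplier A (EXW):
CIF value = EXW price + inland to port + export clearance + origin terminal + freight + insurance = 422433.72 + 1419.29 + 108.91 + 595.90 + 5333.31 + 314.36 = 430205.49
Import duty = 430205.49 × 4.6% = 19789.45
Buyer bears (A): 1419.29 + 108.91 + 595.90 + 5333.31 + 314.36 + 361.67 + 515.64 + 1864.64 = 10513.72
Landed cost (A) = invoice 422433.72 + 10513.72 + duty 19789.45 = 452736.89
Supplier B (CFR):
CIF value = CFR price + insurance = 457560.54 + 314.36 = 457874.90
Import duty = 457874.90 × 4.6% = 21062.25
Buyer bears (B): 314.36 + 361.67 + 515.64 + 1864.64 = 3056.31
Landed cost (B) = invoice 457560.54 + 3056.31 + duty 21062.25 = 481679.10
Difference = |452736.89 − 481679.10| = 28942.21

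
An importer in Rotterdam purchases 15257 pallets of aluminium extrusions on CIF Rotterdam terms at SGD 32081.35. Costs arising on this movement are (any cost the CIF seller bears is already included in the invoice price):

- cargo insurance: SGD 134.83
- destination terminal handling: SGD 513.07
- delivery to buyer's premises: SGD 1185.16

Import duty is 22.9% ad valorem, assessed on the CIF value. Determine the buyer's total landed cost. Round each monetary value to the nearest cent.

CIF: the seller pays costs through ocean freight and marine insurance to the destination port.
Already in the invoice (seller's account under CIF): insurance — exclude.
The CIF price already equals the CIF value: 32081.35
Import duty = 32081.35 × 22.9% = 7346.63
Buyer bears: destination terminal 513.07 + delivery 1185.16 + duty 7346.63 = 9044.86
Landed cost = invoice 32081.35 + 9044.86 = 41126.21

Total landed cost: SGD 41126.21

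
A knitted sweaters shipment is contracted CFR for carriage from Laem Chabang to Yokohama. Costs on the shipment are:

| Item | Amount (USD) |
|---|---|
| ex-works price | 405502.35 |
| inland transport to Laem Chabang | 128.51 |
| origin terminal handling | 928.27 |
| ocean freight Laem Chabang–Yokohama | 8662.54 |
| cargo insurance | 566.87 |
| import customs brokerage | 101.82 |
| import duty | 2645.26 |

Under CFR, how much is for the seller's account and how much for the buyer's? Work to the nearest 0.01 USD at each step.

Seller: USD 415221.67; buyer: USD 3313.95

CFR: the seller pays costs through ocean freight to the destination port, but not insurance.
Seller's account: goods 405502.35 + inland to port 128.51 + origin terminal 928.27 + freight 8662.54 = 415221.67
Buyer's account: insurance 566.87 + brokerage 101.82 + duty 2645.26 = 3313.95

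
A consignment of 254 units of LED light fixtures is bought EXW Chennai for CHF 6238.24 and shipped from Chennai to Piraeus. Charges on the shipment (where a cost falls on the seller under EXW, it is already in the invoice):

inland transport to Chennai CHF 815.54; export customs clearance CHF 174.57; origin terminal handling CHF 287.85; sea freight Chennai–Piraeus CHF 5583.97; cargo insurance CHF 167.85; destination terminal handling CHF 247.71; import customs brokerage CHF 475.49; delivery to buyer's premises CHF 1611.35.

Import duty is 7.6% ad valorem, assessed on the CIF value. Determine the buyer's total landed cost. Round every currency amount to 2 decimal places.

Total landed cost: CHF 16610.94

EXW: the seller makes goods available at their premises; the buyer bears all onward costs.
CIF value = EXW price + inland to port + export clearance + origin terminal + freight + insurance = 6238.24 + 815.54 + 174.57 + 287.85 + 5583.97 + 167.85 = 13268.02
Import duty = 13268.02 × 7.6% = 1008.37
Buyer bears: inland to port 815.54 + export clearance 174.57 + origin terminal 287.85 + freight 5583.97 + insurance 167.85 + destination terminal 247.71 + brokerage 475.49 + delivery 1611.35 + duty 1008.37 = 10372.70
Landed cost = invoice 6238.24 + 10372.70 = 16610.94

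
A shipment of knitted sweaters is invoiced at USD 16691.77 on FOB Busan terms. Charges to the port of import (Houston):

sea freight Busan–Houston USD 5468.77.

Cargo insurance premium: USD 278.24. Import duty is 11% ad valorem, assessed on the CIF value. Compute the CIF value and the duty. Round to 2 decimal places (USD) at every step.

CIF = FOB price + freight + insurance
CIF = 16691.77 + 5468.77 + 278.24 = 22438.78
Import duty = 22438.78 × 11% = 2468.27

CIF value: USD 22438.78; import duty: USD 2468.27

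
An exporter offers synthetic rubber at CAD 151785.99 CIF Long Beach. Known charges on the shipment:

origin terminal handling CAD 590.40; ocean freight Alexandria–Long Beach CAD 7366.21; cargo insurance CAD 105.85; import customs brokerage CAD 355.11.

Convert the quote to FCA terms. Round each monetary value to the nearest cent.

FCA price: CAD 143723.53

Not relevant to the conversion: brokerage — on the buyer under both terms; not part of either seller's price.
From CIF to FCA, the seller no longer bears: origin terminal, freight, insurance.
FCA price = 151785.99 − 590.40 − 7366.21 − 105.85 = 143723.53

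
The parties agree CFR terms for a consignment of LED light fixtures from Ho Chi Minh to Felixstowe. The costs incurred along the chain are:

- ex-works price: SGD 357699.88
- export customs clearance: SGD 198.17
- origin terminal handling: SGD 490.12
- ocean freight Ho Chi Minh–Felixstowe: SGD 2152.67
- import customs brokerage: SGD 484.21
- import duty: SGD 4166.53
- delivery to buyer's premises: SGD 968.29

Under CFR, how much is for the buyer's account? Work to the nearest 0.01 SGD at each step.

Buyer's account: SGD 5619.03

CFR: the seller pays costs through ocean freight to the destination port, but not insurance.
Seller's account: goods 357699.88 + export clearance 198.17 + origin terminal 490.12 + freight 2152.67 = 360540.84
Buyer's account: brokerage 484.21 + duty 4166.53 + delivery 968.29 = 5619.03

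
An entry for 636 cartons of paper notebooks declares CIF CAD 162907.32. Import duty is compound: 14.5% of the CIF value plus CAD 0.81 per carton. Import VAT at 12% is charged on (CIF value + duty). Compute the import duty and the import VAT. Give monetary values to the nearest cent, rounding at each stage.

Import duty: CAD 24136.72; import VAT: CAD 22445.28

Ad valorem component: 162907.32 × 14.5% = 23621.56
Specific component: 636 × 0.81 = 515.16
Import duty = 23621.56 + 515.16 = 24136.72
VAT base = CIF + duty = 162907.32 + 24136.72 = 187044.04
Import VAT = 187044.04 × 12% = 22445.28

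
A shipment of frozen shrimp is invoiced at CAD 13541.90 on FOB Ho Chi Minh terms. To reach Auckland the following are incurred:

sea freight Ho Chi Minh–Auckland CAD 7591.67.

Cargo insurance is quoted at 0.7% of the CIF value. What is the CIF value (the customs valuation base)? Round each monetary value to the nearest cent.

Let C be the CIF value. C = FOB price + freight + 0.7% × C
C − 0.7% × C = 13541.90 + 7591.67
0.993 × C = 21133.57
C = 21133.57 / 0.993 = 21282.55
Insurance premium = 0.7% × 21282.55 = 148.98

CIF value: CAD 21282.55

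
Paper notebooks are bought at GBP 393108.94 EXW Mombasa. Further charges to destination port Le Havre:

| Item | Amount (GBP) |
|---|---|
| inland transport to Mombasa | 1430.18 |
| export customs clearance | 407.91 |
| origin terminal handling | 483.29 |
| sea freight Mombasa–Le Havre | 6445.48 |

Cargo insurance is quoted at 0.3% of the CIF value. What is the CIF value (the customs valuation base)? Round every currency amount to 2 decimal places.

CIF value: GBP 403085.06

Let C be the CIF value. C = EXW price + pre-shipment costs + freight + 0.3% × C
C − 0.3% × C = 393108.94 + 1430.18 + 407.91 + 483.29 + 6445.48
0.997 × C = 401875.80
C = 401875.80 / 0.997 = 403085.06
Insurance premium = 0.3% × 403085.06 = 1209.26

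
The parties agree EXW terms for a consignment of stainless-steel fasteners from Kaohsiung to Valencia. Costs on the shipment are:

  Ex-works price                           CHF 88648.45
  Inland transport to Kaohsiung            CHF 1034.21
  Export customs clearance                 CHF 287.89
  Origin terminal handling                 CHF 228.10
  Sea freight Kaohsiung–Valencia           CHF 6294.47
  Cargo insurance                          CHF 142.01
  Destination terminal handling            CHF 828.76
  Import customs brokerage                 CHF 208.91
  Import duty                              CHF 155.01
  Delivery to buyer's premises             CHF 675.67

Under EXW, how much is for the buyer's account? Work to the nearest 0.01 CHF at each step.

Buyer's account: CHF 9855.03

EXW: the seller makes goods available at their premises; the buyer bears all onward costs.
Seller's account: goods 88648.45 = 88648.45
Buyer's account: inland to port 1034.21 + export clearance 287.89 + origin terminal 228.10 + freight 6294.47 + insurance 142.01 + destination terminal 828.76 + brokerage 208.91 + duty 155.01 + delivery 675.67 = 9855.03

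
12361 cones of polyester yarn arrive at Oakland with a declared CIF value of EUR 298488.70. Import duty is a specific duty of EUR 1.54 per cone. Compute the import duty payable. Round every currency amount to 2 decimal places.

Import duty = 12361 × 1.54 = 19035.94

Import duty: EUR 19035.94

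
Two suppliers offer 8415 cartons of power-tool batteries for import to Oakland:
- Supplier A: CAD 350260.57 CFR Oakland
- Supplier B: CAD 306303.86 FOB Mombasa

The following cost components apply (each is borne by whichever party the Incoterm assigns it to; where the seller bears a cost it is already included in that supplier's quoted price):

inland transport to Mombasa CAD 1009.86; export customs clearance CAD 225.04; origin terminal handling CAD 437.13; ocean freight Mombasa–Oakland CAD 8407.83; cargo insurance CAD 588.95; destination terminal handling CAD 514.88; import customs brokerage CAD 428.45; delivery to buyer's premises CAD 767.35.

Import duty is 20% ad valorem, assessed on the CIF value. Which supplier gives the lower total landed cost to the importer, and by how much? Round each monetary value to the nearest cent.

Supplier B is cheaper by CAD 42658.65

Supplier A (CFR):
CIF value = CFR price + insurance = 350260.57 + 588.95 = 350849.52
Import duty = 350849.52 × 20% = 70169.90
Buyer bears (A): 588.95 + 514.88 + 428.45 + 767.35 = 2299.63
Landed cost (A) = invoice 350260.57 + 2299.63 + duty 70169.90 = 422730.10
Supplier B (FOB):
CIF value = FOB price + freight + insurance = 306303.86 + 8407.83 + 588.95 = 315300.64
Import duty = 315300.64 × 20% = 63060.13
Buyer bears (B): 8407.83 + 588.95 + 514.88 + 428.45 + 767.35 = 10707.46
Landed cost (B) = invoice 306303.86 + 10707.46 + duty 63060.13 = 380071.45
Difference = |422730.10 − 380071.45| = 42658.65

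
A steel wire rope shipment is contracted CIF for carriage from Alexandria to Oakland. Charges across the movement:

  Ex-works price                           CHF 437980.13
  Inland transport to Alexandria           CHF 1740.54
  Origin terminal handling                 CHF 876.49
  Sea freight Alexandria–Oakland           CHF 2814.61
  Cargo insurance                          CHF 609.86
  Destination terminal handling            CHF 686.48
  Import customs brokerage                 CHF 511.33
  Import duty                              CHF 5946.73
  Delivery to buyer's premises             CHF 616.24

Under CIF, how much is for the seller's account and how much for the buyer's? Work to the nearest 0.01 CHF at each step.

Seller: CHF 444021.63; buyer: CHF 7760.78

CIF: the seller pays costs through ocean freight and marine insurance to the destination port.
Seller's account: goods 437980.13 + inland to port 1740.54 + origin terminal 876.49 + freight 2814.61 + insurance 609.86 = 444021.63
Buyer's account: destination terminal 686.48 + brokerage 511.33 + duty 5946.73 + delivery 616.24 = 7760.78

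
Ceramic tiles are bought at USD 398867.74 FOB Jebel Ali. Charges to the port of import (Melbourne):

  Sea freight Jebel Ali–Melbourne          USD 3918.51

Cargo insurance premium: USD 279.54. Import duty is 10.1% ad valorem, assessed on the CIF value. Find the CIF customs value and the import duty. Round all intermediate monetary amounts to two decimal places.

CIF value: USD 403065.79; import duty: USD 40709.64

CIF = FOB price + freight + insurance
CIF = 398867.74 + 3918.51 + 279.54 = 403065.79
Import duty = 403065.79 × 10.1% = 40709.64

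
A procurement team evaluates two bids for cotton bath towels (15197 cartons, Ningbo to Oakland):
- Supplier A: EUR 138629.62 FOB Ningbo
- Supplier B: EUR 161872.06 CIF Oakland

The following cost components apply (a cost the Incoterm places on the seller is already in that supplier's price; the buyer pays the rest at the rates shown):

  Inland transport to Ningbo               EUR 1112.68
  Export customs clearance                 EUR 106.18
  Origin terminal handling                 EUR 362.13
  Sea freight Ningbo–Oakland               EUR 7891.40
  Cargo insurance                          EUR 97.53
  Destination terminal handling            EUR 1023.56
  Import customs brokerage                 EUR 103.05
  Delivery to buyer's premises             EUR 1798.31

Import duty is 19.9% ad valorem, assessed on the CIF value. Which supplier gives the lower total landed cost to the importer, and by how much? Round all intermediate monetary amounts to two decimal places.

Supplier A is cheaper by EUR 18288.96

Supplier A (FOB):
CIF value = FOB price + freight + insurance = 138629.62 + 7891.40 + 97.53 = 146618.55
Import duty = 146618.55 × 19.9% = 29177.09
Buyer bears (A): 7891.40 + 97.53 + 1023.56 + 103.05 + 1798.31 = 10913.85
Landed cost (A) = invoice 138629.62 + 10913.85 + duty 29177.09 = 178720.56
Supplier B (CIF):
The CIF price already equals the CIF value: 161872.06
Import duty = 161872.06 × 19.9% = 32212.54
Buyer bears (B): 1023.56 + 103.05 + 1798.31 = 2924.92
Landed cost (B) = invoice 161872.06 + 2924.92 + duty 32212.54 = 197009.52
Difference = |178720.56 − 197009.52| = 18288.96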